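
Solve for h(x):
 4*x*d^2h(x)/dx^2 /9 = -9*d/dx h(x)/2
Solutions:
 h(x) = C1 + C2/x^(73/8)


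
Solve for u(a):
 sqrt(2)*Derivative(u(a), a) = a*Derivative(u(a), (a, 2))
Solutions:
 u(a) = C1 + C2*a^(1 + sqrt(2))


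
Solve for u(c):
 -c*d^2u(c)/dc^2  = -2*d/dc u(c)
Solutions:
 u(c) = C1 + C2*c^3


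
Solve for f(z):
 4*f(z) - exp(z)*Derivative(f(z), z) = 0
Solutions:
 f(z) = C1*exp(-4*exp(-z))


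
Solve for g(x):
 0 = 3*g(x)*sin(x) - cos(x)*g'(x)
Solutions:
 g(x) = C1/cos(x)^3


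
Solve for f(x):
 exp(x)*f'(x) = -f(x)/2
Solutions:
 f(x) = C1*exp(exp(-x)/2)


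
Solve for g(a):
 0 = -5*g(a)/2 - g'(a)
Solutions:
 g(a) = C1*exp(-5*a/2)


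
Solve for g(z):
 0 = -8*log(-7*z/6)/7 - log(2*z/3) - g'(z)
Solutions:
 g(z) = C1 - 15*z*log(z)/7 + z*(-8*log(7)/7 + log(6)/7 + 15/7 + 2*log(3) - 8*I*pi/7)


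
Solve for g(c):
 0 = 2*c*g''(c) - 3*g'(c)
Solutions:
 g(c) = C1 + C2*c^(5/2)


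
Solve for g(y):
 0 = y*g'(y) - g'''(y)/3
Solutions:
 g(y) = C1 + Integral(C2*airyai(3^(1/3)*y) + C3*airybi(3^(1/3)*y), y)


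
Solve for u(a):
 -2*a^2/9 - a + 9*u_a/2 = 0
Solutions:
 u(a) = C1 + 4*a^3/243 + a^2/9


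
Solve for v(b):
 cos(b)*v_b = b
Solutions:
 v(b) = C1 + Integral(b/cos(b), b)


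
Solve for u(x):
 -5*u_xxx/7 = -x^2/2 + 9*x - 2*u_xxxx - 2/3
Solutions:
 u(x) = C1 + C2*x + C3*x^2 + C4*exp(5*x/14) + 7*x^5/600 - 217*x^4/600 - 4382*x^3/1125


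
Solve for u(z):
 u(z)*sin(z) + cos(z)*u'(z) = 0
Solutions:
 u(z) = C1*cos(z)


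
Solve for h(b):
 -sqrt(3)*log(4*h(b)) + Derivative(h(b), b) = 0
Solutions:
 -sqrt(3)*Integral(1/(log(_y) + 2*log(2)), (_y, h(b)))/3 = C1 - b


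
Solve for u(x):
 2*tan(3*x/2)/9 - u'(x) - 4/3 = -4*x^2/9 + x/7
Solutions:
 u(x) = C1 + 4*x^3/27 - x^2/14 - 4*x/3 - 4*log(cos(3*x/2))/27


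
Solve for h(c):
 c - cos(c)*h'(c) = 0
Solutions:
 h(c) = C1 + Integral(c/cos(c), c)


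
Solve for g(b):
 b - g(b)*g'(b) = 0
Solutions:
 g(b) = -sqrt(C1 + b^2)
 g(b) = sqrt(C1 + b^2)


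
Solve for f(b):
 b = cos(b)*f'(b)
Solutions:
 f(b) = C1 + Integral(b/cos(b), b)


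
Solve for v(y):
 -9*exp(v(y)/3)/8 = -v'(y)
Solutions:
 v(y) = 3*log(-1/(C1 + 9*y)) + 3*log(24)


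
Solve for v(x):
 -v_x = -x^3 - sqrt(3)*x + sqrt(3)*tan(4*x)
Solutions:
 v(x) = C1 + x^4/4 + sqrt(3)*x^2/2 + sqrt(3)*log(cos(4*x))/4


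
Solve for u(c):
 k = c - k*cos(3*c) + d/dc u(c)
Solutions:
 u(c) = C1 - c^2/2 + c*k + k*sin(3*c)/3


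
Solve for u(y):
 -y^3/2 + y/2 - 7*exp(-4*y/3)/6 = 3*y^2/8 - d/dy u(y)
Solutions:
 u(y) = C1 + y^4/8 + y^3/8 - y^2/4 - 7*exp(-4*y/3)/8


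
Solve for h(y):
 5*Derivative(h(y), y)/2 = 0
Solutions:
 h(y) = C1


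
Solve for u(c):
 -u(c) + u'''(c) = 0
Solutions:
 u(c) = C3*exp(c) + (C1*sin(sqrt(3)*c/2) + C2*cos(sqrt(3)*c/2))*exp(-c/2)


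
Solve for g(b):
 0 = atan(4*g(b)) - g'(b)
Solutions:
 Integral(1/atan(4*_y), (_y, g(b))) = C1 + b


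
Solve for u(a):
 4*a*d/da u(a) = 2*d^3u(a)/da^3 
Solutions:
 u(a) = C1 + Integral(C2*airyai(2^(1/3)*a) + C3*airybi(2^(1/3)*a), a)


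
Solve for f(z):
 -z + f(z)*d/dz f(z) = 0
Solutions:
 f(z) = -sqrt(C1 + z^2)
 f(z) = sqrt(C1 + z^2)


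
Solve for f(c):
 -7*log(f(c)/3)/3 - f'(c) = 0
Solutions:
 -3*Integral(1/(-log(_y) + log(3)), (_y, f(c)))/7 = C1 - c


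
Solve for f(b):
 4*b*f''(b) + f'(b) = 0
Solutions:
 f(b) = C1 + C2*b^(3/4)


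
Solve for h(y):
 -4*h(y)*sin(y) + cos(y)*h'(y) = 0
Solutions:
 h(y) = C1/cos(y)^4


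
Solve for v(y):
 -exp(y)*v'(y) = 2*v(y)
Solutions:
 v(y) = C1*exp(2*exp(-y))


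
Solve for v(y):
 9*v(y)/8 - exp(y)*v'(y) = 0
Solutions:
 v(y) = C1*exp(-9*exp(-y)/8)


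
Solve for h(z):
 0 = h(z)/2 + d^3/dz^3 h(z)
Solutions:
 h(z) = C3*exp(-2^(2/3)*z/2) + (C1*sin(2^(2/3)*sqrt(3)*z/4) + C2*cos(2^(2/3)*sqrt(3)*z/4))*exp(2^(2/3)*z/4)


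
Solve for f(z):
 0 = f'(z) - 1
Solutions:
 f(z) = C1 + z


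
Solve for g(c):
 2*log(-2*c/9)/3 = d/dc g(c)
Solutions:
 g(c) = C1 + 2*c*log(-c)/3 + 2*c*(-2*log(3) - 1 + log(2))/3


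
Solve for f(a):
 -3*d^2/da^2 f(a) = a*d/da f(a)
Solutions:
 f(a) = C1 + C2*erf(sqrt(6)*a/6)


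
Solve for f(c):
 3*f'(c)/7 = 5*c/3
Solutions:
 f(c) = C1 + 35*c^2/18


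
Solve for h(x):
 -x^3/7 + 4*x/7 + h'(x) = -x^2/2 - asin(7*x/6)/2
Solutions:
 h(x) = C1 + x^4/28 - x^3/6 - 2*x^2/7 - x*asin(7*x/6)/2 - sqrt(36 - 49*x^2)/14


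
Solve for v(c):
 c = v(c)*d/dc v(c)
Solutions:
 v(c) = -sqrt(C1 + c^2)
 v(c) = sqrt(C1 + c^2)


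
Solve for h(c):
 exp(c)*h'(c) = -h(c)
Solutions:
 h(c) = C1*exp(exp(-c))


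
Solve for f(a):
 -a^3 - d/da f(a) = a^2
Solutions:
 f(a) = C1 - a^4/4 - a^3/3


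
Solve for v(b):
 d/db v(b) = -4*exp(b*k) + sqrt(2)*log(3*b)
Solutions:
 v(b) = C1 + sqrt(2)*b*log(b) + sqrt(2)*b*(-1 + log(3)) + Piecewise((-4*exp(b*k)/k, Ne(k, 0)), (-4*b, True))


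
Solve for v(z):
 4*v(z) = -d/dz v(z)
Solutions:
 v(z) = C1*exp(-4*z)


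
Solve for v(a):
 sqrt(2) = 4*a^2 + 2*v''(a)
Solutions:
 v(a) = C1 + C2*a - a^4/6 + sqrt(2)*a^2/4


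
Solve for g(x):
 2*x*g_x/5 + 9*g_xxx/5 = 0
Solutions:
 g(x) = C1 + Integral(C2*airyai(-6^(1/3)*x/3) + C3*airybi(-6^(1/3)*x/3), x)


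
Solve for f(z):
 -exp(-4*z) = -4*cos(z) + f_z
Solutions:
 f(z) = C1 + 4*sin(z) + exp(-4*z)/4


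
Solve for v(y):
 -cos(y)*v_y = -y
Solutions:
 v(y) = C1 + Integral(y/cos(y), y)


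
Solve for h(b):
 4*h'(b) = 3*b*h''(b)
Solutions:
 h(b) = C1 + C2*b^(7/3)


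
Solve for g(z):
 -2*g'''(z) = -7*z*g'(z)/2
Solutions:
 g(z) = C1 + Integral(C2*airyai(14^(1/3)*z/2) + C3*airybi(14^(1/3)*z/2), z)


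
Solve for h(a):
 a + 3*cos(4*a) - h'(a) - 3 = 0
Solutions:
 h(a) = C1 + a^2/2 - 3*a + 3*sin(4*a)/4


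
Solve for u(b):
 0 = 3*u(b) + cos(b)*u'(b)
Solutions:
 u(b) = C1*(sin(b) - 1)^(3/2)/(sin(b) + 1)^(3/2)


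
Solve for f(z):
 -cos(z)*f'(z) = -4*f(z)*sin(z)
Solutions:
 f(z) = C1/cos(z)^4


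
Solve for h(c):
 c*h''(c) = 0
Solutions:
 h(c) = C1 + C2*c


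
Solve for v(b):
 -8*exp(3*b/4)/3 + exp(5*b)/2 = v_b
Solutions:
 v(b) = C1 - 32*exp(3*b/4)/9 + exp(5*b)/10


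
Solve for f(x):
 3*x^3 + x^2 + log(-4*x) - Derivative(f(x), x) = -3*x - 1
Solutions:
 f(x) = C1 + 3*x^4/4 + x^3/3 + 3*x^2/2 + x*log(-x) + 2*x*log(2)


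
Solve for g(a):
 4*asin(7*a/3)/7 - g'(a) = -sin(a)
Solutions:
 g(a) = C1 + 4*a*asin(7*a/3)/7 + 4*sqrt(9 - 49*a^2)/49 - cos(a)


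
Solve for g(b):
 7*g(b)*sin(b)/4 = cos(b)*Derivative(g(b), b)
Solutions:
 g(b) = C1/cos(b)^(7/4)


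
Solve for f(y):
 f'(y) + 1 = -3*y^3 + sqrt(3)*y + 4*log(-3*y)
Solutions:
 f(y) = C1 - 3*y^4/4 + sqrt(3)*y^2/2 + 4*y*log(-y) + y*(-5 + 4*log(3))


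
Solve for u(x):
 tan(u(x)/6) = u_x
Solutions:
 u(x) = -6*asin(C1*exp(x/6)) + 6*pi
 u(x) = 6*asin(C1*exp(x/6))


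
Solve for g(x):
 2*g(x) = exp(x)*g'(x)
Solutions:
 g(x) = C1*exp(-2*exp(-x))


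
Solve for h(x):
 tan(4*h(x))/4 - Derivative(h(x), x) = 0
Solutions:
 h(x) = -asin(C1*exp(x))/4 + pi/4
 h(x) = asin(C1*exp(x))/4


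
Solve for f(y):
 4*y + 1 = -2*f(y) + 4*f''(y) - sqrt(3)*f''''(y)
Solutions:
 f(y) = C1*exp(-sqrt(3)*y*sqrt(-sqrt(6)*sqrt(2 - sqrt(3)) + 2*sqrt(3))/3) + C2*exp(sqrt(3)*y*sqrt(-sqrt(6)*sqrt(2 - sqrt(3)) + 2*sqrt(3))/3) + C3*exp(-sqrt(3)*y*sqrt(sqrt(6)*sqrt(2 - sqrt(3)) + 2*sqrt(3))/3) + C4*exp(sqrt(3)*y*sqrt(sqrt(6)*sqrt(2 - sqrt(3)) + 2*sqrt(3))/3) - 2*y - 1/2


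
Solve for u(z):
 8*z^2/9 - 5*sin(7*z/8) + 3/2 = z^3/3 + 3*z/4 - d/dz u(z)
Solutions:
 u(z) = C1 + z^4/12 - 8*z^3/27 + 3*z^2/8 - 3*z/2 - 40*cos(7*z/8)/7


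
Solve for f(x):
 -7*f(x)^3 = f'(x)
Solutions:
 f(x) = -sqrt(2)*sqrt(-1/(C1 - 7*x))/2
 f(x) = sqrt(2)*sqrt(-1/(C1 - 7*x))/2


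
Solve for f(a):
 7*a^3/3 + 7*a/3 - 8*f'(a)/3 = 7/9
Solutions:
 f(a) = C1 + 7*a^4/32 + 7*a^2/16 - 7*a/24


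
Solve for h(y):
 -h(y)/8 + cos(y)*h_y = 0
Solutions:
 h(y) = C1*(sin(y) + 1)^(1/16)/(sin(y) - 1)^(1/16)


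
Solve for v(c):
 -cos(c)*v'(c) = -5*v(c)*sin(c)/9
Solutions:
 v(c) = C1/cos(c)^(5/9)


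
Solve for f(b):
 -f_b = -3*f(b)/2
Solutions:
 f(b) = C1*exp(3*b/2)


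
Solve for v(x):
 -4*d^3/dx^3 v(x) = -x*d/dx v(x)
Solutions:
 v(x) = C1 + Integral(C2*airyai(2^(1/3)*x/2) + C3*airybi(2^(1/3)*x/2), x)


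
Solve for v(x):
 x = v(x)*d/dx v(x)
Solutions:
 v(x) = -sqrt(C1 + x^2)
 v(x) = sqrt(C1 + x^2)


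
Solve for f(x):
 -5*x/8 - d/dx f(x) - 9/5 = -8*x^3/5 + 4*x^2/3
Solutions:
 f(x) = C1 + 2*x^4/5 - 4*x^3/9 - 5*x^2/16 - 9*x/5


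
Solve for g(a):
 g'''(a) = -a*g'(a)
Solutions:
 g(a) = C1 + Integral(C2*airyai(-a) + C3*airybi(-a), a)


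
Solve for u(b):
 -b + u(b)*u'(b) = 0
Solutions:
 u(b) = -sqrt(C1 + b^2)
 u(b) = sqrt(C1 + b^2)


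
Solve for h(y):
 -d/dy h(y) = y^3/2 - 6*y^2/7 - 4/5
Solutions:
 h(y) = C1 - y^4/8 + 2*y^3/7 + 4*y/5


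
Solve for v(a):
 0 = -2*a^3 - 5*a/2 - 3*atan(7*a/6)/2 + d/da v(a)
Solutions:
 v(a) = C1 + a^4/2 + 5*a^2/4 + 3*a*atan(7*a/6)/2 - 9*log(49*a^2 + 36)/14


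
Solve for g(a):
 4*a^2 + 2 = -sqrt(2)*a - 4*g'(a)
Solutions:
 g(a) = C1 - a^3/3 - sqrt(2)*a^2/8 - a/2


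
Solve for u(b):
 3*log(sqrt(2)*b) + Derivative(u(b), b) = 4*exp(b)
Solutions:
 u(b) = C1 - 3*b*log(b) + b*(3 - 3*log(2)/2) + 4*exp(b)


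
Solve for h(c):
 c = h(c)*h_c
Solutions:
 h(c) = -sqrt(C1 + c^2)
 h(c) = sqrt(C1 + c^2)


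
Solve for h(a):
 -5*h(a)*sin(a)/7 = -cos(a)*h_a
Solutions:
 h(a) = C1/cos(a)^(5/7)


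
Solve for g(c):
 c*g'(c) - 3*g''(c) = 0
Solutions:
 g(c) = C1 + C2*erfi(sqrt(6)*c/6)


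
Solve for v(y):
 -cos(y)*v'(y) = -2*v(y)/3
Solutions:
 v(y) = C1*(sin(y) + 1)^(1/3)/(sin(y) - 1)^(1/3)


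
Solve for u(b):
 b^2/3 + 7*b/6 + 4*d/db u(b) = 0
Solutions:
 u(b) = C1 - b^3/36 - 7*b^2/48


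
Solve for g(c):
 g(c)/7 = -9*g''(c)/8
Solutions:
 g(c) = C1*sin(2*sqrt(14)*c/21) + C2*cos(2*sqrt(14)*c/21)


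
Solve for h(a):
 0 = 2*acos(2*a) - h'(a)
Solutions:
 h(a) = C1 + 2*a*acos(2*a) - sqrt(1 - 4*a^2)


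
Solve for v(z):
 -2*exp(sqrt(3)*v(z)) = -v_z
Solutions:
 v(z) = sqrt(3)*(2*log(-1/(C1 + 2*z)) - log(3))/6


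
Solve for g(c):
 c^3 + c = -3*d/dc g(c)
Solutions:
 g(c) = C1 - c^4/12 - c^2/6


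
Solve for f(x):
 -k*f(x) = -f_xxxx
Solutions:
 f(x) = C1*exp(-k^(1/4)*x) + C2*exp(k^(1/4)*x) + C3*exp(-I*k^(1/4)*x) + C4*exp(I*k^(1/4)*x)


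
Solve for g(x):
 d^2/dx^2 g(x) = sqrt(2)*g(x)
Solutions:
 g(x) = C1*exp(-2^(1/4)*x) + C2*exp(2^(1/4)*x)


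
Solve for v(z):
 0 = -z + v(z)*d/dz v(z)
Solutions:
 v(z) = -sqrt(C1 + z^2)
 v(z) = sqrt(C1 + z^2)


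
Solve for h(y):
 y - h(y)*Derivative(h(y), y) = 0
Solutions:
 h(y) = -sqrt(C1 + y^2)
 h(y) = sqrt(C1 + y^2)


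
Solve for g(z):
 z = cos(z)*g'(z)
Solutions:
 g(z) = C1 + Integral(z/cos(z), z)


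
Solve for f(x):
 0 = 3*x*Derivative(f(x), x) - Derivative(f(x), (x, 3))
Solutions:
 f(x) = C1 + Integral(C2*airyai(3^(1/3)*x) + C3*airybi(3^(1/3)*x), x)


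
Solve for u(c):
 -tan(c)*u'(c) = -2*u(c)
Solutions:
 u(c) = C1*sin(c)^2


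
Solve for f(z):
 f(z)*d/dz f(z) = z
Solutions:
 f(z) = -sqrt(C1 + z^2)
 f(z) = sqrt(C1 + z^2)


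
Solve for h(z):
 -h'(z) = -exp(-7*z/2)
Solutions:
 h(z) = C1 - 2*exp(-7*z/2)/7


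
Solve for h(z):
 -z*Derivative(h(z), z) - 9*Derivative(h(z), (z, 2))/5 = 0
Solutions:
 h(z) = C1 + C2*erf(sqrt(10)*z/6)


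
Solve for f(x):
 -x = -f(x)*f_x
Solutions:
 f(x) = -sqrt(C1 + x^2)
 f(x) = sqrt(C1 + x^2)


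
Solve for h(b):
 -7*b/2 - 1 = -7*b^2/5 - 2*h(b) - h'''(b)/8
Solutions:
 h(b) = C3*exp(-2*2^(1/3)*b) - 7*b^2/10 + 7*b/4 + (C1*sin(2^(1/3)*sqrt(3)*b) + C2*cos(2^(1/3)*sqrt(3)*b))*exp(2^(1/3)*b) + 1/2


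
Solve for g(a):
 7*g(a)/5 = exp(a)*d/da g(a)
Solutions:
 g(a) = C1*exp(-7*exp(-a)/5)


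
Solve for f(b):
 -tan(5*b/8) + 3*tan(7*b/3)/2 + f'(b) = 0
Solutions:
 f(b) = C1 - 8*log(cos(5*b/8))/5 + 9*log(cos(7*b/3))/14


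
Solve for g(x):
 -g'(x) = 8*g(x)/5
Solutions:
 g(x) = C1*exp(-8*x/5)


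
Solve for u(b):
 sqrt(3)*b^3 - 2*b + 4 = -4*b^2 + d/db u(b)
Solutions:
 u(b) = C1 + sqrt(3)*b^4/4 + 4*b^3/3 - b^2 + 4*b


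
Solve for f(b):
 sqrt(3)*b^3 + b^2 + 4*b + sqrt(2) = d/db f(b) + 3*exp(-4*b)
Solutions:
 f(b) = C1 + sqrt(3)*b^4/4 + b^3/3 + 2*b^2 + sqrt(2)*b + 3*exp(-4*b)/4


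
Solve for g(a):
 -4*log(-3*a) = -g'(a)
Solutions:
 g(a) = C1 + 4*a*log(-a) + 4*a*(-1 + log(3))


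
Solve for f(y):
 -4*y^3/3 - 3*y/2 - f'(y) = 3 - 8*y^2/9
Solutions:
 f(y) = C1 - y^4/3 + 8*y^3/27 - 3*y^2/4 - 3*y


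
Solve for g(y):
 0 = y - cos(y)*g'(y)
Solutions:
 g(y) = C1 + Integral(y/cos(y), y)


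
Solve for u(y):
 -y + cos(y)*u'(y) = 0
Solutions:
 u(y) = C1 + Integral(y/cos(y), y)


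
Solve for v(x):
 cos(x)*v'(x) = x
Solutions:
 v(x) = C1 + Integral(x/cos(x), x)


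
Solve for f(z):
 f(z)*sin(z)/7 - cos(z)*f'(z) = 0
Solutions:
 f(z) = C1/cos(z)^(1/7)


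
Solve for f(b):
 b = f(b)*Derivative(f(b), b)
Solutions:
 f(b) = -sqrt(C1 + b^2)
 f(b) = sqrt(C1 + b^2)


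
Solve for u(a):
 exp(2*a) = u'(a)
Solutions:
 u(a) = C1 + exp(2*a)/2


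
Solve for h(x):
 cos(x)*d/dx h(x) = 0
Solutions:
 h(x) = C1


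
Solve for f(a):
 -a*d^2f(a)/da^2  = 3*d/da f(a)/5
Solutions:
 f(a) = C1 + C2*a^(2/5)


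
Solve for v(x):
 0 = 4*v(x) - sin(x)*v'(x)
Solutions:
 v(x) = C1*(cos(x)^2 - 2*cos(x) + 1)/(cos(x)^2 + 2*cos(x) + 1)


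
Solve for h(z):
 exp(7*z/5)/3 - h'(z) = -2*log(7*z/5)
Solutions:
 h(z) = C1 + 2*z*log(z) + 2*z*(-log(5) - 1 + log(7)) + 5*exp(7*z/5)/21


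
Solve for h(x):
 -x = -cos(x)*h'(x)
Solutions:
 h(x) = C1 + Integral(x/cos(x), x)


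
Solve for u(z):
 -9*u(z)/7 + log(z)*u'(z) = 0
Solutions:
 u(z) = C1*exp(9*li(z)/7)


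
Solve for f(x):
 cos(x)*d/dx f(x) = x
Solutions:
 f(x) = C1 + Integral(x/cos(x), x)


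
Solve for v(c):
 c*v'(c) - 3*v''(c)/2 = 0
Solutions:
 v(c) = C1 + C2*erfi(sqrt(3)*c/3)


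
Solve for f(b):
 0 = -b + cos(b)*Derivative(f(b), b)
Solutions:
 f(b) = C1 + Integral(b/cos(b), b)


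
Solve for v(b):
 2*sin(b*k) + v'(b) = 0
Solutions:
 v(b) = C1 + 2*cos(b*k)/k


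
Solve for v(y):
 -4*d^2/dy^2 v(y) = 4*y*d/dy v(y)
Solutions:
 v(y) = C1 + C2*erf(sqrt(2)*y/2)


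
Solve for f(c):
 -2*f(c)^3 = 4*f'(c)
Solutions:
 f(c) = -sqrt(-1/(C1 - c))
 f(c) = sqrt(-1/(C1 - c))


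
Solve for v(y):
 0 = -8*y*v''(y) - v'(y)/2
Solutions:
 v(y) = C1 + C2*y^(15/16)


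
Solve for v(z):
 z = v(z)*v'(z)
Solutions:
 v(z) = -sqrt(C1 + z^2)
 v(z) = sqrt(C1 + z^2)


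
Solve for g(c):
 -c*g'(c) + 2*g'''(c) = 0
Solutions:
 g(c) = C1 + Integral(C2*airyai(2^(2/3)*c/2) + C3*airybi(2^(2/3)*c/2), c)


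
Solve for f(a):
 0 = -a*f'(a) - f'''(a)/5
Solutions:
 f(a) = C1 + Integral(C2*airyai(-5^(1/3)*a) + C3*airybi(-5^(1/3)*a), a)


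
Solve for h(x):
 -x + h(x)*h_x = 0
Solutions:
 h(x) = -sqrt(C1 + x^2)
 h(x) = sqrt(C1 + x^2)


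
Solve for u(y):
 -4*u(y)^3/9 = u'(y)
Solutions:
 u(y) = -3*sqrt(2)*sqrt(-1/(C1 - 4*y))/2
 u(y) = 3*sqrt(2)*sqrt(-1/(C1 - 4*y))/2


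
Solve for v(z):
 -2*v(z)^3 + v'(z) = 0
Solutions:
 v(z) = -sqrt(2)*sqrt(-1/(C1 + 2*z))/2
 v(z) = sqrt(2)*sqrt(-1/(C1 + 2*z))/2


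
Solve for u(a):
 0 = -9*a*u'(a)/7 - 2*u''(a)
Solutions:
 u(a) = C1 + C2*erf(3*sqrt(7)*a/14)


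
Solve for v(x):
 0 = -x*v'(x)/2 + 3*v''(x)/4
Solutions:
 v(x) = C1 + C2*erfi(sqrt(3)*x/3)


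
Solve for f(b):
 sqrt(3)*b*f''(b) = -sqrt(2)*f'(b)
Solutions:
 f(b) = C1 + C2*b^(1 - sqrt(6)/3)


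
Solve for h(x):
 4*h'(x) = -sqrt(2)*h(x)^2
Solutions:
 h(x) = 4/(C1 + sqrt(2)*x)


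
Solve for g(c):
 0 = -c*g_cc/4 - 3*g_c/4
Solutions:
 g(c) = C1 + C2/c^2


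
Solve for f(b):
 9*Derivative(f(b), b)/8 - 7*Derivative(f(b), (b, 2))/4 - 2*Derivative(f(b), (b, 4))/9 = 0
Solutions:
 f(b) = C1 + C2*exp(6^(1/3)*b*(-(27 + sqrt(2787))^(1/3) + 7*6^(1/3)/(27 + sqrt(2787))^(1/3))/8)*sin(2^(1/3)*3^(1/6)*b*(21*2^(1/3)/(27 + sqrt(2787))^(1/3) + 3^(2/3)*(27 + sqrt(2787))^(1/3))/8) + C3*exp(6^(1/3)*b*(-(27 + sqrt(2787))^(1/3) + 7*6^(1/3)/(27 + sqrt(2787))^(1/3))/8)*cos(2^(1/3)*3^(1/6)*b*(21*2^(1/3)/(27 + sqrt(2787))^(1/3) + 3^(2/3)*(27 + sqrt(2787))^(1/3))/8) + C4*exp(-6^(1/3)*b*(-(27 + sqrt(2787))^(1/3) + 7*6^(1/3)/(27 + sqrt(2787))^(1/3))/4)


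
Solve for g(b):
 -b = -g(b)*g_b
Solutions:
 g(b) = -sqrt(C1 + b^2)
 g(b) = sqrt(C1 + b^2)


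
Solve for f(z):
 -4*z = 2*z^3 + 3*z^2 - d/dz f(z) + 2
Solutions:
 f(z) = C1 + z^4/2 + z^3 + 2*z^2 + 2*z


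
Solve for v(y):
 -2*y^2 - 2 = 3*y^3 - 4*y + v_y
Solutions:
 v(y) = C1 - 3*y^4/4 - 2*y^3/3 + 2*y^2 - 2*y


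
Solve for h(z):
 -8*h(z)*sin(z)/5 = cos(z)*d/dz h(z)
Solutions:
 h(z) = C1*cos(z)^(8/5)


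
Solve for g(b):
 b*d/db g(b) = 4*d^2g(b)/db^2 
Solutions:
 g(b) = C1 + C2*erfi(sqrt(2)*b/4)


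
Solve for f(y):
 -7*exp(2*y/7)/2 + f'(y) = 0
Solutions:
 f(y) = C1 + 49*exp(2*y/7)/4


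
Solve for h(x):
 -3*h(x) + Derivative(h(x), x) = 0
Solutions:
 h(x) = C1*exp(3*x)


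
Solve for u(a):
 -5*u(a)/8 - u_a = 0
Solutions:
 u(a) = C1*exp(-5*a/8)


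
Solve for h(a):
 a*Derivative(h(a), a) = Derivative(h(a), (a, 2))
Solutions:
 h(a) = C1 + C2*erfi(sqrt(2)*a/2)


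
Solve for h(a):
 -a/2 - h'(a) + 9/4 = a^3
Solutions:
 h(a) = C1 - a^4/4 - a^2/4 + 9*a/4


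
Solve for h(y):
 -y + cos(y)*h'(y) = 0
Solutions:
 h(y) = C1 + Integral(y/cos(y), y)


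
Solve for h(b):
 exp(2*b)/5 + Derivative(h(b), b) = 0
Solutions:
 h(b) = C1 - exp(2*b)/10


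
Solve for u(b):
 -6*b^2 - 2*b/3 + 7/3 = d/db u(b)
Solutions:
 u(b) = C1 - 2*b^3 - b^2/3 + 7*b/3


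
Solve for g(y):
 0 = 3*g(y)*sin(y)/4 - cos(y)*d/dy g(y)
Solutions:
 g(y) = C1/cos(y)^(3/4)


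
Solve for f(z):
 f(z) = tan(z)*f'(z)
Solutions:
 f(z) = C1*sin(z)


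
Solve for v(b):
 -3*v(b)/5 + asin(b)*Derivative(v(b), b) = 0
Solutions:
 v(b) = C1*exp(3*Integral(1/asin(b), b)/5)


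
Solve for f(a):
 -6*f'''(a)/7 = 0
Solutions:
 f(a) = C1 + C2*a + C3*a^2


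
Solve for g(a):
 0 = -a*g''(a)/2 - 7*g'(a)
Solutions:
 g(a) = C1 + C2/a^13


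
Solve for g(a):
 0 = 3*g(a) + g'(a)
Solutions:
 g(a) = C1*exp(-3*a)


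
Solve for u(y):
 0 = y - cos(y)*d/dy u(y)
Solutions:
 u(y) = C1 + Integral(y/cos(y), y)


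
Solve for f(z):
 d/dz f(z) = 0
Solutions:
 f(z) = C1


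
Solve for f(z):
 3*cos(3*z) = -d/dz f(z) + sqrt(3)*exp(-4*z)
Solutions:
 f(z) = C1 - sin(3*z) - sqrt(3)*exp(-4*z)/4


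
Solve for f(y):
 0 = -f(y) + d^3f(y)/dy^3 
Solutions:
 f(y) = C3*exp(y) + (C1*sin(sqrt(3)*y/2) + C2*cos(sqrt(3)*y/2))*exp(-y/2)


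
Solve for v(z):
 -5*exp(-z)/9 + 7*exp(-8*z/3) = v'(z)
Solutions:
 v(z) = C1 + 5*exp(-z)/9 - 21*exp(-8*z/3)/8


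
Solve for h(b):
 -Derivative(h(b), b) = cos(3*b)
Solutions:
 h(b) = C1 - sin(3*b)/3


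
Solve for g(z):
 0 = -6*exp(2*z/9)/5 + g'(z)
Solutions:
 g(z) = C1 + 27*exp(2*z/9)/5


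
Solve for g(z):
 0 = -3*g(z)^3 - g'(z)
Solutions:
 g(z) = -sqrt(2)*sqrt(-1/(C1 - 3*z))/2
 g(z) = sqrt(2)*sqrt(-1/(C1 - 3*z))/2


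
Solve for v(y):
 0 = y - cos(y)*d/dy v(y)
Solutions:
 v(y) = C1 + Integral(y/cos(y), y)


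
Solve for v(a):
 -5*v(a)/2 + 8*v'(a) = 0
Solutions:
 v(a) = C1*exp(5*a/16)


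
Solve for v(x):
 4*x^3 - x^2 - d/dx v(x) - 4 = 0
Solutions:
 v(x) = C1 + x^4 - x^3/3 - 4*x


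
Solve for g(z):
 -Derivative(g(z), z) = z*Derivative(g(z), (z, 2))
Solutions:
 g(z) = C1 + C2*log(z)


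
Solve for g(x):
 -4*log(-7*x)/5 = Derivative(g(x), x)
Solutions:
 g(x) = C1 - 4*x*log(-x)/5 + 4*x*(1 - log(7))/5


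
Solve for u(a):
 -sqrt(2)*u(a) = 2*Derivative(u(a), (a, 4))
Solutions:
 u(a) = (C1*sin(2^(3/8)*a/2) + C2*cos(2^(3/8)*a/2))*exp(-2^(3/8)*a/2) + (C3*sin(2^(3/8)*a/2) + C4*cos(2^(3/8)*a/2))*exp(2^(3/8)*a/2)


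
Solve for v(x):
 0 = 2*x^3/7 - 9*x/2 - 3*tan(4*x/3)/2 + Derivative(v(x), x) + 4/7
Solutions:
 v(x) = C1 - x^4/14 + 9*x^2/4 - 4*x/7 - 9*log(cos(4*x/3))/8


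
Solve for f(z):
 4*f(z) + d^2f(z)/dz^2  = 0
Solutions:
 f(z) = C1*sin(2*z) + C2*cos(2*z)


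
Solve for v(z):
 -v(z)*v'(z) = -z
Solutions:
 v(z) = -sqrt(C1 + z^2)
 v(z) = sqrt(C1 + z^2)


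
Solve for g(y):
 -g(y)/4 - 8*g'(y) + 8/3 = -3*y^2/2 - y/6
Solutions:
 g(y) = C1*exp(-y/32) + 6*y^2 - 1150*y/3 + 36832/3


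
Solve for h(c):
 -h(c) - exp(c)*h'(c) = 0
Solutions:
 h(c) = C1*exp(exp(-c))


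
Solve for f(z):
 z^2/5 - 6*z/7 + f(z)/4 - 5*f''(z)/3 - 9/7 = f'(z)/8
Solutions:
 f(z) = C1*exp(z*(-3 + sqrt(969))/80) + C2*exp(-z*(3 + sqrt(969))/80) - 4*z^2/5 + 92*z/35 - 442/105


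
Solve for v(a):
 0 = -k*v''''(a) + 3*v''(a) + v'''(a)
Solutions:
 v(a) = C1 + C2*a + C3*exp(a*(1 - sqrt(12*k + 1))/(2*k)) + C4*exp(a*(sqrt(12*k + 1) + 1)/(2*k))


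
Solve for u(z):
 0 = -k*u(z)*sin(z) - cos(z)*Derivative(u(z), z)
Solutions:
 u(z) = C1*exp(k*log(cos(z)))


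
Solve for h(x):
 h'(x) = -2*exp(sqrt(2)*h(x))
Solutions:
 h(x) = sqrt(2)*(2*log(1/(C1 + 2*x)) - log(2))/4


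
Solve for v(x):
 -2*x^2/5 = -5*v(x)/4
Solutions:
 v(x) = 8*x^2/25


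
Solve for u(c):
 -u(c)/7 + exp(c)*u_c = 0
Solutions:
 u(c) = C1*exp(-exp(-c)/7)


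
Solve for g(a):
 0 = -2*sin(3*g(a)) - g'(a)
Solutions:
 g(a) = -acos((-C1 - exp(12*a))/(C1 - exp(12*a)))/3 + 2*pi/3
 g(a) = acos((-C1 - exp(12*a))/(C1 - exp(12*a)))/3


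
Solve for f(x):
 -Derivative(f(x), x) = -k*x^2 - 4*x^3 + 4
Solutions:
 f(x) = C1 + k*x^3/3 + x^4 - 4*x


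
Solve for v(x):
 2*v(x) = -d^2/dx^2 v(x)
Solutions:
 v(x) = C1*sin(sqrt(2)*x) + C2*cos(sqrt(2)*x)


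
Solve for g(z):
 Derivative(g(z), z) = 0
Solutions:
 g(z) = C1


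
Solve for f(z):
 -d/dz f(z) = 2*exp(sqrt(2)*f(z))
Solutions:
 f(z) = sqrt(2)*(2*log(1/(C1 + 2*z)) - log(2))/4


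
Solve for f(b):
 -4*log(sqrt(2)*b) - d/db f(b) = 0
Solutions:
 f(b) = C1 - 4*b*log(b) - b*log(4) + 4*b


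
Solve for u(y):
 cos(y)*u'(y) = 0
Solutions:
 u(y) = C1


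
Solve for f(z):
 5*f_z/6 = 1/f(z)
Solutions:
 f(z) = -sqrt(C1 + 60*z)/5
 f(z) = sqrt(C1 + 60*z)/5


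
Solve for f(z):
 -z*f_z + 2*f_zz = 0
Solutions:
 f(z) = C1 + C2*erfi(z/2)


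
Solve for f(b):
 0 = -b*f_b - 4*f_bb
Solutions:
 f(b) = C1 + C2*erf(sqrt(2)*b/4)


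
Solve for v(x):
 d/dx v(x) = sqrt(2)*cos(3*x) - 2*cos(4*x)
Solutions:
 v(x) = C1 + sqrt(2)*sin(3*x)/3 - sin(4*x)/2


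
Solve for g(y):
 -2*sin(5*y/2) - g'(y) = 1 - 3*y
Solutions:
 g(y) = C1 + 3*y^2/2 - y + 4*cos(5*y/2)/5


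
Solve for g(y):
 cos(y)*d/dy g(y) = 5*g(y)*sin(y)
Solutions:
 g(y) = C1/cos(y)^5


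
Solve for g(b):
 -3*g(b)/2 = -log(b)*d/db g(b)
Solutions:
 g(b) = C1*exp(3*li(b)/2)


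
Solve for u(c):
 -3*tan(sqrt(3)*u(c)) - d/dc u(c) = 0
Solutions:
 u(c) = sqrt(3)*(pi - asin(C1*exp(-3*sqrt(3)*c)))/3
 u(c) = sqrt(3)*asin(C1*exp(-3*sqrt(3)*c))/3


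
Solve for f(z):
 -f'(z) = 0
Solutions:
 f(z) = C1


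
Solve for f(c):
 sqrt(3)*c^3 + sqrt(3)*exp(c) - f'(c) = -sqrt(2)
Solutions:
 f(c) = C1 + sqrt(3)*c^4/4 + sqrt(2)*c + sqrt(3)*exp(c)


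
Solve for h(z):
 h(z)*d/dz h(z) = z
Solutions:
 h(z) = -sqrt(C1 + z^2)
 h(z) = sqrt(C1 + z^2)


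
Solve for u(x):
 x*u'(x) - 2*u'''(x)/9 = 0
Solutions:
 u(x) = C1 + Integral(C2*airyai(6^(2/3)*x/2) + C3*airybi(6^(2/3)*x/2), x)


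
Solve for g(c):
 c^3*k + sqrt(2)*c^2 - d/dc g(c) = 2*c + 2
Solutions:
 g(c) = C1 + c^4*k/4 + sqrt(2)*c^3/3 - c^2 - 2*c


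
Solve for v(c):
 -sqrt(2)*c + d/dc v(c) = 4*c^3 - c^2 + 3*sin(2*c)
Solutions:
 v(c) = C1 + c^4 - c^3/3 + sqrt(2)*c^2/2 - 3*cos(2*c)/2


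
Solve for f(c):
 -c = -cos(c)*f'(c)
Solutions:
 f(c) = C1 + Integral(c/cos(c), c)


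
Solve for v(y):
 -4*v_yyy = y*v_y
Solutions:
 v(y) = C1 + Integral(C2*airyai(-2^(1/3)*y/2) + C3*airybi(-2^(1/3)*y/2), y)


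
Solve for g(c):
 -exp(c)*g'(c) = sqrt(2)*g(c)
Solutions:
 g(c) = C1*exp(sqrt(2)*exp(-c))


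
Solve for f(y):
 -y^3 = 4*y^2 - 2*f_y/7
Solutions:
 f(y) = C1 + 7*y^4/8 + 14*y^3/3


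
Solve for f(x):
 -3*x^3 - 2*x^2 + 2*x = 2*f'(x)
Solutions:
 f(x) = C1 - 3*x^4/8 - x^3/3 + x^2/2


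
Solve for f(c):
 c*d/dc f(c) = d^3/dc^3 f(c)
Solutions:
 f(c) = C1 + Integral(C2*airyai(c) + C3*airybi(c), c)


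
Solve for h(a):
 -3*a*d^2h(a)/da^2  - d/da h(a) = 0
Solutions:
 h(a) = C1 + C2*a^(2/3)


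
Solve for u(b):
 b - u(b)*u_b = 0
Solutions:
 u(b) = -sqrt(C1 + b^2)
 u(b) = sqrt(C1 + b^2)


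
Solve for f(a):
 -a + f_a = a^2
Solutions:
 f(a) = C1 + a^3/3 + a^2/2


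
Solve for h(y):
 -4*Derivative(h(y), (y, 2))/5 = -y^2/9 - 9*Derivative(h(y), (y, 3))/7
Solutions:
 h(y) = C1 + C2*y + C3*exp(28*y/45) + 5*y^4/432 + 25*y^3/336 + 1125*y^2/3136


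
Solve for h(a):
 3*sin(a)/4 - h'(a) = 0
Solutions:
 h(a) = C1 - 3*cos(a)/4


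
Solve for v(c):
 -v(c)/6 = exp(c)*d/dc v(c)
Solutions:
 v(c) = C1*exp(exp(-c)/6)


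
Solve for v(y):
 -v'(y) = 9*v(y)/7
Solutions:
 v(y) = C1*exp(-9*y/7)


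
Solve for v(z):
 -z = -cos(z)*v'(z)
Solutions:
 v(z) = C1 + Integral(z/cos(z), z)


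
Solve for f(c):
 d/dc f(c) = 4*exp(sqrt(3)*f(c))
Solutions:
 f(c) = sqrt(3)*(2*log(-1/(C1 + 4*c)) - log(3))/6


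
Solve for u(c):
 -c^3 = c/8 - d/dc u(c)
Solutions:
 u(c) = C1 + c^4/4 + c^2/16


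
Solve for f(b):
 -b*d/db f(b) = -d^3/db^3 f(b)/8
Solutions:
 f(b) = C1 + Integral(C2*airyai(2*b) + C3*airybi(2*b), b)


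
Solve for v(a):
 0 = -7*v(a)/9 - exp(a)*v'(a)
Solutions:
 v(a) = C1*exp(7*exp(-a)/9)


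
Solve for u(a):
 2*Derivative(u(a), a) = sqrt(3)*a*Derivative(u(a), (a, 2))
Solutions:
 u(a) = C1 + C2*a^(1 + 2*sqrt(3)/3)


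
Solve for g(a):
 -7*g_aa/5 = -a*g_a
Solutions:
 g(a) = C1 + C2*erfi(sqrt(70)*a/14)


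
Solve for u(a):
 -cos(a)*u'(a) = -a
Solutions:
 u(a) = C1 + Integral(a/cos(a), a)


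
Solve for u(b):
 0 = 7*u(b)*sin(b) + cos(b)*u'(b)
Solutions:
 u(b) = C1*cos(b)^7


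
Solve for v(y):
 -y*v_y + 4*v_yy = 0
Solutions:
 v(y) = C1 + C2*erfi(sqrt(2)*y/4)


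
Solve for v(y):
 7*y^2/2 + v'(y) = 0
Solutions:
 v(y) = C1 - 7*y^3/6


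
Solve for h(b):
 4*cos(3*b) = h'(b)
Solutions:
 h(b) = C1 + 4*sin(3*b)/3


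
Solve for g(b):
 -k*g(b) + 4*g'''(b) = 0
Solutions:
 g(b) = C1*exp(2^(1/3)*b*k^(1/3)/2) + C2*exp(2^(1/3)*b*k^(1/3)*(-1 + sqrt(3)*I)/4) + C3*exp(-2^(1/3)*b*k^(1/3)*(1 + sqrt(3)*I)/4)


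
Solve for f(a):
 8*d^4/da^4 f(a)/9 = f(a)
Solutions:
 f(a) = C1*exp(-2^(1/4)*sqrt(3)*a/2) + C2*exp(2^(1/4)*sqrt(3)*a/2) + C3*sin(2^(1/4)*sqrt(3)*a/2) + C4*cos(2^(1/4)*sqrt(3)*a/2)


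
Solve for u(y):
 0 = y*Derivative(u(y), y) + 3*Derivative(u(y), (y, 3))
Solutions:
 u(y) = C1 + Integral(C2*airyai(-3^(2/3)*y/3) + C3*airybi(-3^(2/3)*y/3), y)


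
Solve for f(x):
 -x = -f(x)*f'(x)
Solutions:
 f(x) = -sqrt(C1 + x^2)
 f(x) = sqrt(C1 + x^2)


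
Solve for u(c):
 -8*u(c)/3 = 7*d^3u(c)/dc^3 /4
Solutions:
 u(c) = C3*exp(-2*42^(2/3)*c/21) + (C1*sin(14^(2/3)*3^(1/6)*c/7) + C2*cos(14^(2/3)*3^(1/6)*c/7))*exp(42^(2/3)*c/21)


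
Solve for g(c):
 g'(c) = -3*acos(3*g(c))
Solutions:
 Integral(1/acos(3*_y), (_y, g(c))) = C1 - 3*c


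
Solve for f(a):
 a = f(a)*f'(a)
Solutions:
 f(a) = -sqrt(C1 + a^2)
 f(a) = sqrt(C1 + a^2)


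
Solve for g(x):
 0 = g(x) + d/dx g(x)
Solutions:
 g(x) = C1*exp(-x)


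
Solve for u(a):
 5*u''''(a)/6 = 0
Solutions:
 u(a) = C1 + C2*a + C3*a^2 + C4*a^3


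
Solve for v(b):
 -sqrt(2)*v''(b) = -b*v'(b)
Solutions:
 v(b) = C1 + C2*erfi(2^(1/4)*b/2)


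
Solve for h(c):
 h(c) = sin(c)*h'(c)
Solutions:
 h(c) = C1*sqrt(cos(c) - 1)/sqrt(cos(c) + 1)


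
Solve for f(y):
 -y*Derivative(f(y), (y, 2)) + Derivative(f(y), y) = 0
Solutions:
 f(y) = C1 + C2*y^2


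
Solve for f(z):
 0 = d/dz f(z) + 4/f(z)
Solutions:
 f(z) = -sqrt(C1 - 8*z)
 f(z) = sqrt(C1 - 8*z)


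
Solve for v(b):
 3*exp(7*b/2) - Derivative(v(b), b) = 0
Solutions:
 v(b) = C1 + 6*exp(7*b/2)/7


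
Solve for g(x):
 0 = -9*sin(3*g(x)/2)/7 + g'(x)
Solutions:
 -9*x/7 + log(cos(3*g(x)/2) - 1)/3 - log(cos(3*g(x)/2) + 1)/3 = C1


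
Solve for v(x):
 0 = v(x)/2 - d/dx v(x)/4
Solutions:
 v(x) = C1*exp(2*x)


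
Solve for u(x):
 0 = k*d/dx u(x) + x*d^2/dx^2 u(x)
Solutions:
 u(x) = C1 + x^(1 - re(k))*(C2*sin(log(x)*Abs(im(k))) + C3*cos(log(x)*im(k)))


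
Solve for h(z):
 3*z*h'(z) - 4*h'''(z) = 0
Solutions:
 h(z) = C1 + Integral(C2*airyai(6^(1/3)*z/2) + C3*airybi(6^(1/3)*z/2), z)


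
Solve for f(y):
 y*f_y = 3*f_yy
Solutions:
 f(y) = C1 + C2*erfi(sqrt(6)*y/6)


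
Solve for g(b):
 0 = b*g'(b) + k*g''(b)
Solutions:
 g(b) = C1 + C2*sqrt(k)*erf(sqrt(2)*b*sqrt(1/k)/2)


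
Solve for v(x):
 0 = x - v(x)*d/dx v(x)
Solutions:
 v(x) = -sqrt(C1 + x^2)
 v(x) = sqrt(C1 + x^2)


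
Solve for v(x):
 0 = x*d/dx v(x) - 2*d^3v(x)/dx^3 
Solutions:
 v(x) = C1 + Integral(C2*airyai(2^(2/3)*x/2) + C3*airybi(2^(2/3)*x/2), x)


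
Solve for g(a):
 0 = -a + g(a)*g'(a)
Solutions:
 g(a) = -sqrt(C1 + a^2)
 g(a) = sqrt(C1 + a^2)


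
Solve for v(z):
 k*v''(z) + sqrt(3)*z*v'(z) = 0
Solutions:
 v(z) = C1 + C2*sqrt(k)*erf(sqrt(2)*3^(1/4)*z*sqrt(1/k)/2)


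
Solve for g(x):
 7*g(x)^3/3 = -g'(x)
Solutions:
 g(x) = -sqrt(6)*sqrt(-1/(C1 - 7*x))/2
 g(x) = sqrt(6)*sqrt(-1/(C1 - 7*x))/2


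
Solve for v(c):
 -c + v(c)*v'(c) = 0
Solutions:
 v(c) = -sqrt(C1 + c^2)
 v(c) = sqrt(C1 + c^2)


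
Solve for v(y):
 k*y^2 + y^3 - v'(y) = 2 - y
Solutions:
 v(y) = C1 + k*y^3/3 + y^4/4 + y^2/2 - 2*y


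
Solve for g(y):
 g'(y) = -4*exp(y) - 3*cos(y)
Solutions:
 g(y) = C1 - 4*exp(y) - 3*sin(y)


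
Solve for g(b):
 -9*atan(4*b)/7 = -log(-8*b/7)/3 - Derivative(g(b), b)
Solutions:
 g(b) = C1 - b*log(-b)/3 + 9*b*atan(4*b)/7 - b*log(2) + b/3 + b*log(7)/3 - 9*log(16*b^2 + 1)/56


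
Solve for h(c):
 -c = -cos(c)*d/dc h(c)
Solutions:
 h(c) = C1 + Integral(c/cos(c), c)


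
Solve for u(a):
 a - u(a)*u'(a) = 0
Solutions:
 u(a) = -sqrt(C1 + a^2)
 u(a) = sqrt(C1 + a^2)


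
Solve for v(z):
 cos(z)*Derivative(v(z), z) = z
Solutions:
 v(z) = C1 + Integral(z/cos(z), z)


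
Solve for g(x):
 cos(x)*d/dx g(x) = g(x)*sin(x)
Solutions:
 g(x) = C1/cos(x)


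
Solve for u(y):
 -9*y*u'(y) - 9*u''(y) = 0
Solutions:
 u(y) = C1 + C2*erf(sqrt(2)*y/2)


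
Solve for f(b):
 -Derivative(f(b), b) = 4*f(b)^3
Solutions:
 f(b) = -sqrt(2)*sqrt(-1/(C1 - 4*b))/2
 f(b) = sqrt(2)*sqrt(-1/(C1 - 4*b))/2


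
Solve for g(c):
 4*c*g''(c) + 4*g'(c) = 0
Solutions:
 g(c) = C1 + C2*log(c)


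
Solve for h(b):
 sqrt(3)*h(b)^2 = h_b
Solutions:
 h(b) = -1/(C1 + sqrt(3)*b)


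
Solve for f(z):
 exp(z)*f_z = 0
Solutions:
 f(z) = C1


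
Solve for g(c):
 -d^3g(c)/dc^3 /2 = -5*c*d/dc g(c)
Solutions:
 g(c) = C1 + Integral(C2*airyai(10^(1/3)*c) + C3*airybi(10^(1/3)*c), c)


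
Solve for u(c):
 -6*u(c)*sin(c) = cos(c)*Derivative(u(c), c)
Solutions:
 u(c) = C1*cos(c)^6


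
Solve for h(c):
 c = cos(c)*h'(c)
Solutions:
 h(c) = C1 + Integral(c/cos(c), c)


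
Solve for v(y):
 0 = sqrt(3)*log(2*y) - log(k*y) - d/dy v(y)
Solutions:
 v(y) = C1 + y*(-log(k) - sqrt(3) + 1 + sqrt(3)*log(2)) + y*(-1 + sqrt(3))*log(y)


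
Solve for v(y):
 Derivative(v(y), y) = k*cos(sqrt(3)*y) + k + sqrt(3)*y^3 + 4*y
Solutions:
 v(y) = C1 + k*y + sqrt(3)*k*sin(sqrt(3)*y)/3 + sqrt(3)*y^4/4 + 2*y^2


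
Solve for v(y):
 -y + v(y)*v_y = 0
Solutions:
 v(y) = -sqrt(C1 + y^2)
 v(y) = sqrt(C1 + y^2)


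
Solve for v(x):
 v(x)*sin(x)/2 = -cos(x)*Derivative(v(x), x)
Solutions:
 v(x) = C1*sqrt(cos(x))


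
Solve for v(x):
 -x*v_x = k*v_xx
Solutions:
 v(x) = C1 + C2*sqrt(k)*erf(sqrt(2)*x*sqrt(1/k)/2)


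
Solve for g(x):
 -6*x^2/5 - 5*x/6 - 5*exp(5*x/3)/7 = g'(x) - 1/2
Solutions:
 g(x) = C1 - 2*x^3/5 - 5*x^2/12 + x/2 - 3*exp(5*x/3)/7


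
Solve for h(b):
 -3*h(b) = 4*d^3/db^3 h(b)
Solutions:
 h(b) = C3*exp(-6^(1/3)*b/2) + (C1*sin(2^(1/3)*3^(5/6)*b/4) + C2*cos(2^(1/3)*3^(5/6)*b/4))*exp(6^(1/3)*b/4)


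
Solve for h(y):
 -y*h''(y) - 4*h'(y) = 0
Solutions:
 h(y) = C1 + C2/y^3


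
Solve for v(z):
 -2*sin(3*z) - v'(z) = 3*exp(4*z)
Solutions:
 v(z) = C1 - 3*exp(4*z)/4 + 2*cos(3*z)/3


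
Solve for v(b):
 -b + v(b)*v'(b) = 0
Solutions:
 v(b) = -sqrt(C1 + b^2)
 v(b) = sqrt(C1 + b^2)


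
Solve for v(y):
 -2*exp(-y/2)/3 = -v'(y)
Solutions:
 v(y) = C1 - 4*exp(-y/2)/3


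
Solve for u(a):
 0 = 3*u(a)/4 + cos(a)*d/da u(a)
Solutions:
 u(a) = C1*(sin(a) - 1)^(3/8)/(sin(a) + 1)^(3/8)


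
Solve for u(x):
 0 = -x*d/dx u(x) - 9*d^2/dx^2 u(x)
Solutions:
 u(x) = C1 + C2*erf(sqrt(2)*x/6)


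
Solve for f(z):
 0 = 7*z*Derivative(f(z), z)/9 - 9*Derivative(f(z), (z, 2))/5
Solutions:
 f(z) = C1 + C2*erfi(sqrt(70)*z/18)


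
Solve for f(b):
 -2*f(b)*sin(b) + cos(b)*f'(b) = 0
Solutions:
 f(b) = C1/cos(b)^2


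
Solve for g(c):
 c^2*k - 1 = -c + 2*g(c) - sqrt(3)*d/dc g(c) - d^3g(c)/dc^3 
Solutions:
 g(c) = C1*exp(c*(-3*(1 + sqrt(sqrt(3)/9 + 1))^(1/3) + sqrt(3)/(1 + sqrt(sqrt(3)/9 + 1))^(1/3))/6)*sin(c*((1 + sqrt(sqrt(3)/9 + 1))^(-1/3) + sqrt(3)*(1 + sqrt(sqrt(3)/9 + 1))^(1/3))/2) + C2*exp(c*(-3*(1 + sqrt(sqrt(3)/9 + 1))^(1/3) + sqrt(3)/(1 + sqrt(sqrt(3)/9 + 1))^(1/3))/6)*cos(c*((1 + sqrt(sqrt(3)/9 + 1))^(-1/3) + sqrt(3)*(1 + sqrt(sqrt(3)/9 + 1))^(1/3))/2) + C3*exp(c*(-sqrt(3)/(3*(1 + sqrt(sqrt(3)/9 + 1))^(1/3)) + (1 + sqrt(sqrt(3)/9 + 1))^(1/3))) + c^2*k/2 + sqrt(3)*c*k/2 + c/2 + 3*k/4 - 1/2 + sqrt(3)/4


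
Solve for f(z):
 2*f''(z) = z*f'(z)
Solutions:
 f(z) = C1 + C2*erfi(z/2)


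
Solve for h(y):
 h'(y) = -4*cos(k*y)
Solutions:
 h(y) = C1 - 4*sin(k*y)/k


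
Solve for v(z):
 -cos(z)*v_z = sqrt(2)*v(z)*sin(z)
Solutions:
 v(z) = C1*cos(z)^(sqrt(2))


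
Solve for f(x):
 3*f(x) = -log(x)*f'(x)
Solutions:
 f(x) = C1*exp(-3*li(x))


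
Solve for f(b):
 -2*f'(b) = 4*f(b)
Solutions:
 f(b) = C1*exp(-2*b)


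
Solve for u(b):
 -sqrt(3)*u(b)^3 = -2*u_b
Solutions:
 u(b) = -sqrt(-1/(C1 + sqrt(3)*b))
 u(b) = sqrt(-1/(C1 + sqrt(3)*b))


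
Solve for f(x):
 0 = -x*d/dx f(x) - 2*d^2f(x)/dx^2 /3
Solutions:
 f(x) = C1 + C2*erf(sqrt(3)*x/2)


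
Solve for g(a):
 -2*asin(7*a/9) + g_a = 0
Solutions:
 g(a) = C1 + 2*a*asin(7*a/9) + 2*sqrt(81 - 49*a^2)/7


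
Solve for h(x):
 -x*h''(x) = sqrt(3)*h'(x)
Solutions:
 h(x) = C1 + C2*x^(1 - sqrt(3))


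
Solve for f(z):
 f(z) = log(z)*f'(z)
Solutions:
 f(z) = C1*exp(li(z))


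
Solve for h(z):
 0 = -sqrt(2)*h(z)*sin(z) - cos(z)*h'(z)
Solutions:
 h(z) = C1*cos(z)^(sqrt(2))


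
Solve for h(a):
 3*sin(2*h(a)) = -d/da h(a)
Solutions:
 h(a) = pi - acos((-C1 - exp(12*a))/(C1 - exp(12*a)))/2
 h(a) = acos((-C1 - exp(12*a))/(C1 - exp(12*a)))/2


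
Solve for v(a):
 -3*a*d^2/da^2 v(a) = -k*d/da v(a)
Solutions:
 v(a) = C1 + a^(re(k)/3 + 1)*(C2*sin(log(a)*Abs(im(k))/3) + C3*cos(log(a)*im(k)/3))


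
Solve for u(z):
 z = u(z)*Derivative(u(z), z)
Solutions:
 u(z) = -sqrt(C1 + z^2)
 u(z) = sqrt(C1 + z^2)


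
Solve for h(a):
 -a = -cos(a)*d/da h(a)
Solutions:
 h(a) = C1 + Integral(a/cos(a), a)


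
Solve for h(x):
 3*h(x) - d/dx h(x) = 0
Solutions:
 h(x) = C1*exp(3*x)


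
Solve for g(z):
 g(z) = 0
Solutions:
 g(z) = 0


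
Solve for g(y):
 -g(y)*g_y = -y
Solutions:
 g(y) = -sqrt(C1 + y^2)
 g(y) = sqrt(C1 + y^2)


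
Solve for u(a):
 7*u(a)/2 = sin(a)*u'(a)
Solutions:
 u(a) = C1*(cos(a) - 1)^(7/4)/(cos(a) + 1)^(7/4)


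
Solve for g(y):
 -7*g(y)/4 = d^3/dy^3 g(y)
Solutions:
 g(y) = C3*exp(-14^(1/3)*y/2) + (C1*sin(14^(1/3)*sqrt(3)*y/4) + C2*cos(14^(1/3)*sqrt(3)*y/4))*exp(14^(1/3)*y/4)


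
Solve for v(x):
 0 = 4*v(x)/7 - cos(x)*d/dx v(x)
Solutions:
 v(x) = C1*(sin(x) + 1)^(2/7)/(sin(x) - 1)^(2/7)


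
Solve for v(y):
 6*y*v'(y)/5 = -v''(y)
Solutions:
 v(y) = C1 + C2*erf(sqrt(15)*y/5)


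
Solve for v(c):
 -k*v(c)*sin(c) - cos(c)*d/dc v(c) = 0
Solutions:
 v(c) = C1*exp(k*log(cos(c)))


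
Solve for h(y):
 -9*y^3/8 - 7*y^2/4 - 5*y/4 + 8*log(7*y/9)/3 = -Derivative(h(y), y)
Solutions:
 h(y) = C1 + 9*y^4/32 + 7*y^3/12 + 5*y^2/8 - 8*y*log(y)/3 - 8*y*log(7)/3 + 8*y/3 + 16*y*log(3)/3


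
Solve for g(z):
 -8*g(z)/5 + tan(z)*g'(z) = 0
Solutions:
 g(z) = C1*sin(z)^(8/5)


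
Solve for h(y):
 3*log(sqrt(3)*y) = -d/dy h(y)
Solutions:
 h(y) = C1 - 3*y*log(y) - 3*y*log(3)/2 + 3*y


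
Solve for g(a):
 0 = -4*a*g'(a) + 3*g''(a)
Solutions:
 g(a) = C1 + C2*erfi(sqrt(6)*a/3)


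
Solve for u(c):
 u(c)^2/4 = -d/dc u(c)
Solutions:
 u(c) = 4/(C1 + c)


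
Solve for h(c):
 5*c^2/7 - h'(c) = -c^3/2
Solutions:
 h(c) = C1 + c^4/8 + 5*c^3/21


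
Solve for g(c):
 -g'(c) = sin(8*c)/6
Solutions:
 g(c) = C1 + cos(8*c)/48


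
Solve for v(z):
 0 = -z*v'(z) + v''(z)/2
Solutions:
 v(z) = C1 + C2*erfi(z)


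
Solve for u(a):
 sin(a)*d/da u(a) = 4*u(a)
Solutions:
 u(a) = C1*(cos(a)^2 - 2*cos(a) + 1)/(cos(a)^2 + 2*cos(a) + 1)


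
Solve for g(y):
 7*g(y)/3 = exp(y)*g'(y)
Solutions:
 g(y) = C1*exp(-7*exp(-y)/3)


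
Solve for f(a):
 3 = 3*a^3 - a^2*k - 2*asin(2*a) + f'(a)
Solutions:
 f(a) = C1 - 3*a^4/4 + a^3*k/3 + 2*a*asin(2*a) + 3*a + sqrt(1 - 4*a^2)


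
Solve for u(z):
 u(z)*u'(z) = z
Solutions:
 u(z) = -sqrt(C1 + z^2)
 u(z) = sqrt(C1 + z^2)


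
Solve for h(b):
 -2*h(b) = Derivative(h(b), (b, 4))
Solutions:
 h(b) = (C1*sin(2^(3/4)*b/2) + C2*cos(2^(3/4)*b/2))*exp(-2^(3/4)*b/2) + (C3*sin(2^(3/4)*b/2) + C4*cos(2^(3/4)*b/2))*exp(2^(3/4)*b/2)


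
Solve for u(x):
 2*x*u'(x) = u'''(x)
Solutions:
 u(x) = C1 + Integral(C2*airyai(2^(1/3)*x) + C3*airybi(2^(1/3)*x), x)


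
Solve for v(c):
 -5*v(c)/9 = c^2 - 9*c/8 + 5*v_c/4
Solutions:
 v(c) = C1*exp(-4*c/9) - 9*c^2/5 + 81*c/8 - 729/32


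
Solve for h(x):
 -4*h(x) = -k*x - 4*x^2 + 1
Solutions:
 h(x) = k*x/4 + x^2 - 1/4


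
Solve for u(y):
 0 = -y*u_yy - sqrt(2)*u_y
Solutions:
 u(y) = C1 + C2*y^(1 - sqrt(2))


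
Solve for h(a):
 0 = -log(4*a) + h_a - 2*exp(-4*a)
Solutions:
 h(a) = C1 + a*log(a) + a*(-1 + 2*log(2)) - exp(-4*a)/2


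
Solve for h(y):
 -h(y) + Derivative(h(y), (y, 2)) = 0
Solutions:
 h(y) = C1*exp(-y) + C2*exp(y)


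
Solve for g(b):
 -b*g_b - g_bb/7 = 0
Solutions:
 g(b) = C1 + C2*erf(sqrt(14)*b/2)


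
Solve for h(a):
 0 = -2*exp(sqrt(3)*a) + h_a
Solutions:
 h(a) = C1 + 2*sqrt(3)*exp(sqrt(3)*a)/3


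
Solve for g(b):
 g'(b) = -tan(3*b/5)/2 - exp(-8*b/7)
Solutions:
 g(b) = C1 - 5*log(tan(3*b/5)^2 + 1)/12 + 7*exp(-8*b/7)/8


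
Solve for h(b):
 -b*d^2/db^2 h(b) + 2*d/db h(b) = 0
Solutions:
 h(b) = C1 + C2*b^3


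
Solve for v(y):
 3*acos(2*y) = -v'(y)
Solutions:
 v(y) = C1 - 3*y*acos(2*y) + 3*sqrt(1 - 4*y^2)/2


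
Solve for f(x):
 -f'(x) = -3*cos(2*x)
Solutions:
 f(x) = C1 + 3*sin(2*x)/2


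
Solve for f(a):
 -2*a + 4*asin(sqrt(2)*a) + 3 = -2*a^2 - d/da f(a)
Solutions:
 f(a) = C1 - 2*a^3/3 + a^2 - 4*a*asin(sqrt(2)*a) - 3*a - 2*sqrt(2)*sqrt(1 - 2*a^2)
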